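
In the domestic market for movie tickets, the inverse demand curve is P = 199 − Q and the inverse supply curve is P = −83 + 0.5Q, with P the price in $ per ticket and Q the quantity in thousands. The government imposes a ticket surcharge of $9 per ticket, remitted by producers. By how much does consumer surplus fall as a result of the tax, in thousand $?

Consumer surplus falls by $1110 thousand.

Inverting to Q(P) form: Qd = 199 − P; Qs = 2P + 166.
Without the tax, 199 − P = 2P + 166 gives 3P = 33, so P* = $11 and Q* = 188.
With the tax collected from producers, supply shifts: Qs = 2(P − 9) + 166.
New equilibrium: consumers pay $17, producers receive $8, Q = 182. (Wedge: Pb − Ps = 9.)
ΔCS is the trapezoid between Q = 182 and Q = 188 of height $6: ½ · (188 + 182) · 6 = $1110.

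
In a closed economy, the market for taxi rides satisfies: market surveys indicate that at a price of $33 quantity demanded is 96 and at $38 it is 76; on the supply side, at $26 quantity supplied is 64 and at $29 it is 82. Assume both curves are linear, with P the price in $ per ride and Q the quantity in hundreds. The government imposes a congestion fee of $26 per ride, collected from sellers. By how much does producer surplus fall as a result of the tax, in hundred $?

Demand slope: (76 − 96)/(38 − 33) = -4, so Qd = 228 − 4P.
Supply slope: (82 − 64)/(29 − 26) = 6, so Qs = 6P − 92.
Without the tax, 228 − 4P = 6P − 92 gives 10P = 320, so P* = $32 and Q* = 100.
With the tax collected from sellers, supply shifts: Qs = 6(P − 26) − 92.
New equilibrium: consumers pay $47.6, sellers receive $21.6, Q = 37.6. (Wedge: Pb − Ps = 26.)
ΔPS is the trapezoid between Q = 37.6 and Q = 100 of height $10.4: ½ · (100 + 37.6) · 10.4 = $715.52.

Producer surplus falls by $715.52 hundred.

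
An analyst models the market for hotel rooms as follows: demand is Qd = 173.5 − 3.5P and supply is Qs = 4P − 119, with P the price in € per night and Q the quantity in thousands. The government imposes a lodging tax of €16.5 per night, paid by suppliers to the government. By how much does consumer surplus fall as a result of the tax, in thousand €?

Consumer surplus falls by €190.08 thousand.

Before the tax: set 173.5 − 3.5P = 4P − 119 → P* = €39, Q* = 37.
With the tax collected from suppliers, supply shifts: Qs = 4(P − 16.5) − 119.
Solving gives Q = 6.2 with consumers paying €47.8 and suppliers receiving €31.3 (the €16.5 wedge).
ΔCS is the trapezoid between Q = 6.2 and Q = 37 of height €8.8: ½ · (37 + 6.2) · 8.8 = €190.08.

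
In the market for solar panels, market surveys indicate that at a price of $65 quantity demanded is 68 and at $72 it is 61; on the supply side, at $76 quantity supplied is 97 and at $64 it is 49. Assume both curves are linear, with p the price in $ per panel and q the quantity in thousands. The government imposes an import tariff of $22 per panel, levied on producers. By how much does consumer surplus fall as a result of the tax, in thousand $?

Demand slope: (61 − 68)/(72 − 65) = -1, so qd = 133 − p.
Supply slope: (49 − 97)/(64 − 76) = 4, so qs = 4p − 207.
Without the tax, 133 − p = 4p − 207 gives 5p = 340, so p* = $68 and q* = 65.
With the tax collected from producers, supply shifts: qs = 4(p − 22) − 207.
Solving gives q = 47.4 with buyers paying $85.6 and producers receiving $63.6 (the $22 wedge).
ΔCS is the trapezoid between Q = 47.4 and Q = 65 of height $17.6: ½ · (65 + 47.4) · 17.6 = $989.12.

Consumer surplus falls by $989.12 thousand.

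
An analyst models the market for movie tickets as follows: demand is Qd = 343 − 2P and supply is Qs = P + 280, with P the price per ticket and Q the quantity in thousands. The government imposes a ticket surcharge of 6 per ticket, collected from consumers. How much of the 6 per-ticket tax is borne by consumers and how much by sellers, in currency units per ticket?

Without the tax, 343 − 2P = P + 280 gives 3P = 63, so P* = 21 and Q* = 301.
With the tax collected from consumers, demand (in seller-price terms) shifts: Qd = 343 − 2(P + 6).
Solving gives Q = 297 with consumers paying 23 and sellers receiving 17 (the 6 wedge).
Burden on consumers: 2; on sellers: 4. (They sum to 6.)

Consumers bear 2 per ticket; sellers bear 4 per ticket.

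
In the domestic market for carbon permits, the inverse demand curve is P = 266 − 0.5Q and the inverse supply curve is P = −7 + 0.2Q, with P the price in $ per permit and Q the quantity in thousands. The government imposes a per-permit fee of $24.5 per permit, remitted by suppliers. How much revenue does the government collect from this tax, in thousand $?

Rewrite in direct form: Qd = 532 − 2P and Qs = 5P + 35.
Before the tax: set 532 − 2P = 5P + 35 → P* = $71, Q* = 390.
With the tax collected from suppliers, supply shifts: Qs = 5(P − 24.5) + 35.
New equilibrium: consumers pay $88.5, suppliers receive $64, Q = 355. (Wedge: Pb − Ps = 24.5.)
Revenue = t · Q = 24.5 · 355 = $8697.5.

Tax revenue = $8697.5 thousand.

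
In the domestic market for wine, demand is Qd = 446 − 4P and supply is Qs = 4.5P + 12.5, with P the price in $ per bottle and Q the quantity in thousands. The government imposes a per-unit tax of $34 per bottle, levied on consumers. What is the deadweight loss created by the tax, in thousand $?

Deadweight loss = $1224 thousand.

Without the tax, 446 − 4P = 4.5P + 12.5 gives 8.5P = 433.5, so P* = $51 and Q* = 242.
With the tax collected from consumers, demand (in seller-price terms) shifts: Qd = 446 − 4(P + 34).
Solving gives Q = 170 with consumers paying $69 and producers receiving $35 (the $34 wedge).
Quantity falls by |ΔQ| = |242 − 170| = 72.
DWL = ½ · t · |ΔQ| = ½ · 34 · 72 = $1224.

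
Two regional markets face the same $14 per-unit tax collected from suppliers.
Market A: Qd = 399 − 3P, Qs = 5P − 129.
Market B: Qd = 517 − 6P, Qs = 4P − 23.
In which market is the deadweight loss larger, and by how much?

Market B, by $51.45.

Market A: pre-tax P* = $66, Q* = 201; post-tax Q = 174.75; deadweight loss = $183.75.
Market B: pre-tax P* = $54, Q* = 193; post-tax Q = 159.4; deadweight loss = $235.2.
Difference: $183.75 vs $235.2 → market B is larger by $51.45.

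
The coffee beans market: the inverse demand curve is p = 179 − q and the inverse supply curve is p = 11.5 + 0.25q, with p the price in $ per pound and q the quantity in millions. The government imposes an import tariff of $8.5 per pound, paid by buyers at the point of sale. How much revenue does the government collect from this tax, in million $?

Tax revenue = $1081.2 million.

Inverting to q(p) form: qd = 179 − p; qs = 4p − 46.
Without the tax, 179 − p = 4p − 46 gives 5p = 225, so p* = $45 and q* = 134.
With the tax collected from buyers, demand (in seller-price terms) shifts: qd = 179 − (p + 8.5).
Solving gives q = 127.2 with buyers paying $51.8 and sellers receiving $43.3 (the $8.5 wedge).
Revenue = t · Q = 8.5 · 127.2 = $1081.2.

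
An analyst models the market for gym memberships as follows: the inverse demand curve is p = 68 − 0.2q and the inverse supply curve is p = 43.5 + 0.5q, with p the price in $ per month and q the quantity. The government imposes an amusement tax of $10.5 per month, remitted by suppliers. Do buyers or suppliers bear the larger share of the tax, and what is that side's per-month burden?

Suppliers bear the larger share: $7.5 per month.

Rewrite in direct form: qd = 340 − 5p and qs = 2p − 87.
Without the tax, 340 − 5p = 2p − 87 gives 7p = 427, so p* = $61 and q* = 35.
With the tax collected from suppliers, supply shifts: qs = 2(p − 10.5) − 87.
New equilibrium: buyers pay $64, suppliers receive $53.5, q = 20. (Wedge: pb − ps = 10.5.)
Per-month burden: buyers $3, suppliers $7.5.
Suppliers take the larger share because supply is less price-elastic here (demand slope 5 vs supply slope 2).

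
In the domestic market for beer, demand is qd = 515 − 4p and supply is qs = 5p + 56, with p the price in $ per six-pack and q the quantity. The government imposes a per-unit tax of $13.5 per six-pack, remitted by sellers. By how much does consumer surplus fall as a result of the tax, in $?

Consumer surplus falls by $2220.

Without the tax, 515 − 4p = 5p + 56 gives 9p = 459, so p* = $51 and q* = 311.
With the tax collected from sellers, supply shifts: qs = 5(p − 13.5) + 56.
New equilibrium: buyers pay $58.5, sellers receive $45, q = 281. (Wedge: pb − ps = 13.5.)
ΔCS is the trapezoid between Q = 281 and Q = 311 of height $7.5: ½ · (311 + 281) · 7.5 = $2220.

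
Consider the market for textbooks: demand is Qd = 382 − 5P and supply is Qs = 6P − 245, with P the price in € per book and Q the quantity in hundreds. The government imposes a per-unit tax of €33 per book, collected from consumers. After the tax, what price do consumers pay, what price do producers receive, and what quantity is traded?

Without the tax, 382 − 5P = 6P − 245 gives 11P = 627, so P* = €57 and Q* = 97.
With the tax collected from consumers, demand (in seller-price terms) shifts: Qd = 382 − 5(P + 33).
Solving gives Q = 7 with consumers paying €75 and producers receiving €42 (the €33 wedge).
The less price-elastic side of the market bears the larger share of a per-unit tax.

Consumers pay €75; producers receive €42; quantity = 7.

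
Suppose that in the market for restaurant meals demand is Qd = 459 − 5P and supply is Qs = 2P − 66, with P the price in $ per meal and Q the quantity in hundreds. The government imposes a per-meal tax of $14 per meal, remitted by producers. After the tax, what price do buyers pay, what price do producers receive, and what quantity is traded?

Buyers pay $79; producers receive $65; quantity = 64.

Before the tax: set 459 − 5P = 2P − 66 → P* = $75, Q* = 84.
With the tax collected from producers, supply shifts: Qs = 2(P − 14) − 66.
New equilibrium: buyers pay $79, producers receive $65, Q = 64. (Wedge: Pb − Ps = 14.)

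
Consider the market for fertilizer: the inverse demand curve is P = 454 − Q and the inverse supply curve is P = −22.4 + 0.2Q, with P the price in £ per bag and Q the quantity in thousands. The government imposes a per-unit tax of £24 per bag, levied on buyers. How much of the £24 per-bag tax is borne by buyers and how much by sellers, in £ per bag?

Rewrite in direct form: Qd = 454 − P and Qs = 5P + 112.
Without the tax, 454 − P = 5P + 112 gives 6P = 342, so P* = £57 and Q* = 397.
With the tax collected from buyers, demand (in seller-price terms) shifts: Qd = 454 − (P + 24).
New equilibrium: buyers pay £77, sellers receive £53, Q = 377. (Wedge: Pb − Ps = 24.)
Burden on buyers: £20; on sellers: £4. (They sum to £24.)

Buyers bear £20 per bag; sellers bear £4 per bag.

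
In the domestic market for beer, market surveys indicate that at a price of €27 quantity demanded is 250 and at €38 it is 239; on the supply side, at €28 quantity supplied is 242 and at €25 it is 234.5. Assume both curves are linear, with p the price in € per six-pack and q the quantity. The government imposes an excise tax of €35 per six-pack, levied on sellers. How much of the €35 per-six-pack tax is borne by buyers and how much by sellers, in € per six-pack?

Buyers bear €25 per six-pack; sellers bear €10 per six-pack.

Demand slope: (239 − 250)/(38 − 27) = -1, so qd = 277 − p.
Supply slope: (234.5 − 242)/(25 − 28) = 2.5, so qs = 2.5p + 172.
Without the tax, 277 − p = 2.5p + 172 gives 3.5p = 105, so p* = €30 and q* = 247.
With the tax collected from sellers, supply shifts: qs = 2.5(p − 35) + 172.
New equilibrium: buyers pay €55, sellers receive €20, q = 222. (Wedge: pb − ps = 35.)
Burden on buyers: €25; on sellers: €10. (They sum to €35.)
The less price-elastic side of the market bears the larger share of a per-unit tax.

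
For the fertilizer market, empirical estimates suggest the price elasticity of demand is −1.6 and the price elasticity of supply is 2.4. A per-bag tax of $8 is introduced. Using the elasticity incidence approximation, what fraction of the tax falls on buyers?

Buyers' share ≈ 0.6.

Incidence ratio: buyers' share ≈ εs / (εs + |εd|) = 2.4 / (2.4 + 1.6) = 0.6.
Supply is the more elastic side, so buyers bear the larger share.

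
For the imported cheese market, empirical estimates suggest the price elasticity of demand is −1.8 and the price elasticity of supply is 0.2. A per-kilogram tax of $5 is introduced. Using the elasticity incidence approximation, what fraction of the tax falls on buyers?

Buyers' share ≈ 0.1.

Incidence ratio: buyers' share ≈ εs / (εs + |εd|) = 0.2 / (0.2 + 1.8) = 0.1.
Supply is the less elastic side, so buyers bear the smaller share.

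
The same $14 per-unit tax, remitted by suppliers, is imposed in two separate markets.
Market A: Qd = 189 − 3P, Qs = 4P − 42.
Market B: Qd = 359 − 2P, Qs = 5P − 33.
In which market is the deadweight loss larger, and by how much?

Market A, by $28.

Market A: pre-tax P* = $33, Q* = 90; post-tax Q = 66; deadweight loss = $168.
Market B: pre-tax P* = $56, Q* = 247; post-tax Q = 227; deadweight loss = $140.
Difference: $168 vs $140 → market A is larger by $28.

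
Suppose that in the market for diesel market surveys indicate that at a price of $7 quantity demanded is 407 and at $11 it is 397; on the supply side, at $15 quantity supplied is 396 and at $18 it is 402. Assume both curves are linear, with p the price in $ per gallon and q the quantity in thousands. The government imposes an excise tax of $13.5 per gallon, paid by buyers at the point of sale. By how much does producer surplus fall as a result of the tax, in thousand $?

Producer surplus falls by $2883.75 thousand.

Demand slope: (397 − 407)/(11 − 7) = -2.5, so qd = 424.5 − 2.5p.
Supply slope: (402 − 396)/(18 − 15) = 2, so qs = 2p + 366.
Without the tax, 424.5 − 2.5p = 2p + 366 gives 4.5p = 58.5, so p* = $13 and q* = 392.
With the tax collected from buyers, demand (in seller-price terms) shifts: qd = 424.5 − 2.5(p + 13.5).
New equilibrium: buyers pay $19, producers receive $5.5, q = 377. (Wedge: pb − ps = 13.5.)
ΔPS is the trapezoid between Q = 377 and Q = 392 of height $7.5: ½ · (392 + 377) · 7.5 = $2883.75.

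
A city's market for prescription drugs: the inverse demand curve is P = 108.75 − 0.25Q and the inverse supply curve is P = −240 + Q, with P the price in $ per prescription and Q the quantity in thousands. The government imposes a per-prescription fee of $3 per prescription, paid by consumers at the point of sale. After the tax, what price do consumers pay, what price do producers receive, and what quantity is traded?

Rewrite in direct form: Qd = 435 − 4P and Qs = P + 240.
Before the tax: set 435 − 4P = P + 240 → P* = $39, Q* = 279.
With the tax collected from consumers, demand (in seller-price terms) shifts: Qd = 435 − 4(P + 3).
Solving gives Q = 276.6 with consumers paying $39.6 and producers receiving $36.6 (the $3 wedge).

Consumers pay $39.6; producers receive $36.6; quantity = 276.6.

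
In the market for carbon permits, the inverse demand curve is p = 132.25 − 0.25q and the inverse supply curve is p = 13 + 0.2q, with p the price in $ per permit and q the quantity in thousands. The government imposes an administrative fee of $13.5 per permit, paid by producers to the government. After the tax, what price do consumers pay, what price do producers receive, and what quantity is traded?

Rewrite in direct form: qd = 529 − 4p and qs = 5p − 65.
Without the tax, 529 − 4p = 5p − 65 gives 9p = 594, so p* = $66 and q* = 265.
With the tax collected from producers, supply shifts: qs = 5(p − 13.5) − 65.
Solving gives q = 235 with consumers paying $73.5 and producers receiving $60 (the $13.5 wedge).

Consumers pay $73.5; producers receive $60; quantity = 235.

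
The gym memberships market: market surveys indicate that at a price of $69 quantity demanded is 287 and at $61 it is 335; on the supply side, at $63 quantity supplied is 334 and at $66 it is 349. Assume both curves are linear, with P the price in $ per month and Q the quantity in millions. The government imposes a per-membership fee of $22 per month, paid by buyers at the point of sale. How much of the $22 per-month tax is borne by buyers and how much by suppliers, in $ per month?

Buyers bear $10 per month; suppliers bear $12 per month.

Demand slope: (335 − 287)/(61 − 69) = -6, so Qd = 701 − 6P.
Supply slope: (349 − 334)/(66 − 63) = 5, so Qs = 5P + 19.
Without the tax, 701 − 6P = 5P + 19 gives 11P = 682, so P* = $62 and Q* = 329.
With the tax collected from buyers, demand (in seller-price terms) shifts: Qd = 701 − 6(P + 22).
New equilibrium: buyers pay $72, suppliers receive $50, Q = 269. (Wedge: Pb − Ps = 22.)
Burden on buyers: $10; on suppliers: $12. (They sum to $22.)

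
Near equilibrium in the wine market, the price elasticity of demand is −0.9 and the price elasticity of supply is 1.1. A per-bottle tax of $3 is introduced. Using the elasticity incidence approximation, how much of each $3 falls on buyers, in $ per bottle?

Incidence ratio: buyers' share ≈ εs / (εs + |εd|) = 1.1 / (1.1 + 0.9) = 0.55.
So buyers bear ≈ 0.55 × $3 = $1.65; suppliers bear $1.35.

Buyers bear ≈ $1.65 per bottle.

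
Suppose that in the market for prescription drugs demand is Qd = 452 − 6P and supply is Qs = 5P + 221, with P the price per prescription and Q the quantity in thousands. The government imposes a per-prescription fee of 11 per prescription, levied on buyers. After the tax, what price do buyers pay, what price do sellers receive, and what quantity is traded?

Buyers pay 26; sellers receive 15; quantity = 296.

Before the tax: set 452 − 6P = 5P + 221 → P* = 21, Q* = 326.
With the tax collected from buyers, demand (in seller-price terms) shifts: Qd = 452 − 6(P + 11).
Solving gives Q = 296 with buyers paying 26 and sellers receiving 15 (the 11 wedge).
The less price-elastic side of the market bears the larger share of a per-unit tax.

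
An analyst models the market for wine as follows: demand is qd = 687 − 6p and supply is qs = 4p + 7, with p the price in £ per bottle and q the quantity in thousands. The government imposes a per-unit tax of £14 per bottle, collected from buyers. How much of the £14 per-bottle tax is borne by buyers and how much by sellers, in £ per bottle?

Without the tax, 687 − 6p = 4p + 7 gives 10p = 680, so p* = £68 and q* = 279.
With the tax collected from buyers, demand (in seller-price terms) shifts: qd = 687 − 6(p + 14).
New equilibrium: buyers pay £73.6, sellers receive £59.6, q = 245.4. (Wedge: pb − ps = 14.)
Burden on buyers: £5.6; on sellers: £8.4. (They sum to £14.)
The less price-elastic side of the market bears the larger share of a per-unit tax.

Buyers bear £5.6 per bottle; sellers bear £8.4 per bottle.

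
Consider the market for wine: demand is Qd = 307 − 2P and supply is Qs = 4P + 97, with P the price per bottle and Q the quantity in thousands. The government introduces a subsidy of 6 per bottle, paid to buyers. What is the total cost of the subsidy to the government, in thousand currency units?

Government outlay = 1470 thousand.

Without the subsidy, 307 − 2P = 4P + 97 gives 6P = 210, so P* = 35 and Q* = 237.
With a per-unit subsidy paid to buyers, each effectively pays P − 6, so demand becomes Qd = 307 − 2(P − 6).
Solving gives Q = 245 with buyers paying 31 and producers receiving 37 (the 6 wedge).
Outlay = t · Q = 6 · 245 = 1470.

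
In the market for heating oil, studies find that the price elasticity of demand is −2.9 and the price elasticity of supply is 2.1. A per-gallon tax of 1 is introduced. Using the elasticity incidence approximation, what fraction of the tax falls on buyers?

Buyers' share ≈ 0.42.

Incidence ratio: buyers' share ≈ εs / (εs + |εd|) = 2.1 / (2.1 + 2.9) = 0.42.
Supply is the less elastic side, so buyers bear the smaller share.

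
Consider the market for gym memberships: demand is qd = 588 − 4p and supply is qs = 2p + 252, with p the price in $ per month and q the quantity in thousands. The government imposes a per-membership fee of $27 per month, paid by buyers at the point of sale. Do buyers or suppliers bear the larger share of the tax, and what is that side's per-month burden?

Without the tax, 588 − 4p = 2p + 252 gives 6p = 336, so p* = $56 and q* = 364.
With the tax collected from buyers, demand (in seller-price terms) shifts: qd = 588 − 4(p + 27).
Solving gives q = 328 with buyers paying $65 and suppliers receiving $38 (the $27 wedge).
Per-month burden: buyers $9, suppliers $18.
Suppliers take the larger share because supply is less price-elastic here (demand slope 4 vs supply slope 2).

Suppliers bear the larger share: $18 per month.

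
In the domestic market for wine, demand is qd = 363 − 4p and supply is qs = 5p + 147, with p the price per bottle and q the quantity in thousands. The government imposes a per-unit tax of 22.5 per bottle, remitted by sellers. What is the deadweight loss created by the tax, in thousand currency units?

Without the tax, 363 − 4p = 5p + 147 gives 9p = 216, so p* = 24 and q* = 267.
With the tax collected from sellers, supply shifts: qs = 5(p − 22.5) + 147.
New equilibrium: buyers pay 36.5, sellers receive 14, q = 217. (Wedge: pb − ps = 22.5.)
Quantity falls by |ΔQ| = |267 − 217| = 50.
DWL = ½ · t · |ΔQ| = ½ · 22.5 · 50 = 562.5.

Deadweight loss = 562.5 thousand.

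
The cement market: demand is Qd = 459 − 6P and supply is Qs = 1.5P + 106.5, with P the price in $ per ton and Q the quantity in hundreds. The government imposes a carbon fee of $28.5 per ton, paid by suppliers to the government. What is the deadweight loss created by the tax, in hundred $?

Deadweight loss = $487.35 hundred.

Before the tax: set 459 − 6P = 1.5P + 106.5 → P* = $47, Q* = 177.
With the tax collected from suppliers, supply shifts: Qs = 1.5(P − 28.5) + 106.5.
Solving gives Q = 142.8 with buyers paying $52.7 and suppliers receiving $24.2 (the $28.5 wedge).
Quantity falls by |ΔQ| = |177 − 142.8| = 34.2.
DWL = ½ · t · |ΔQ| = ½ · 28.5 · 34.2 = $487.35.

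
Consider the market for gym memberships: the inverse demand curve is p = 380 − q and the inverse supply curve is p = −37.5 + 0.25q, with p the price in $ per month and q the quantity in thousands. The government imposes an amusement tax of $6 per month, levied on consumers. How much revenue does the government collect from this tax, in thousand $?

Rewrite in direct form: qd = 380 − p and qs = 4p + 150.
Before the tax: set 380 − p = 4p + 150 → p* = $46, q* = 334.
With the tax collected from consumers, demand (in seller-price terms) shifts: qd = 380 − (p + 6).
Solving gives q = 329.2 with consumers paying $50.8 and sellers receiving $44.8 (the $6 wedge).
Revenue = t · Q = 6 · 329.2 = $1975.2.

Tax revenue = $1975.2 thousand.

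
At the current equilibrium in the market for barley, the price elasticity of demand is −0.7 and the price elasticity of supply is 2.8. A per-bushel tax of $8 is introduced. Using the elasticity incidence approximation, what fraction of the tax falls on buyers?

Incidence ratio: buyers' share ≈ εs / (εs + |εd|) = 2.8 / (2.8 + 0.7) = 0.8.
Supply is the more elastic side, so buyers bear the larger share.

Buyers' share ≈ 0.8.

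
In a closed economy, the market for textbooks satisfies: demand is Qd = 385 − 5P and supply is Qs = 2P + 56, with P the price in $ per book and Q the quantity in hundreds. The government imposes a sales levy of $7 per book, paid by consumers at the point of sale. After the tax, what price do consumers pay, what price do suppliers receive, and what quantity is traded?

Consumers pay $49; suppliers receive $42; quantity = 140.

Before the tax: set 385 − 5P = 2P + 56 → P* = $47, Q* = 150.
With the tax collected from consumers, demand (in seller-price terms) shifts: Qd = 385 − 5(P + 7).
Solving gives Q = 140 with consumers paying $49 and suppliers receiving $42 (the $7 wedge).
The less price-elastic side of the market bears the larger share of a per-unit tax.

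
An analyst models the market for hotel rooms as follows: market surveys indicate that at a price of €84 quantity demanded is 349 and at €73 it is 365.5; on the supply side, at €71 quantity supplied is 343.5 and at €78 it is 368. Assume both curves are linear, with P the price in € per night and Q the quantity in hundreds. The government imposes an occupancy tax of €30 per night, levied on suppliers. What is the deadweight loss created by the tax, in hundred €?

Deadweight loss = €472.5 hundred.

Demand slope: (365.5 − 349)/(73 − 84) = -1.5, so Qd = 475 − 1.5P.
Supply slope: (368 − 343.5)/(78 − 71) = 3.5, so Qs = 3.5P + 95.
Before the tax: set 475 − 1.5P = 3.5P + 95 → P* = €76, Q* = 361.
With the tax collected from suppliers, supply shifts: Qs = 3.5(P − 30) + 95.
Solving gives Q = 329.5 with consumers paying €97 and suppliers receiving €67 (the €30 wedge).
Quantity falls by |ΔQ| = |361 − 329.5| = 31.5.
DWL = ½ · t · |ΔQ| = ½ · 30 · 31.5 = €472.5.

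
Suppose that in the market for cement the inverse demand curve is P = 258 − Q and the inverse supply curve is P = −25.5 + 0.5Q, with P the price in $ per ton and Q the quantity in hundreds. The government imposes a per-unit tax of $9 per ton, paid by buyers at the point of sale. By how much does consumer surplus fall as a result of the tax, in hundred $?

Consumer surplus falls by $1116 hundred.

Rewrite in direct form: Qd = 258 − P and Qs = 2P + 51.
Without the tax, 258 − P = 2P + 51 gives 3P = 207, so P* = $69 and Q* = 189.
With the tax collected from buyers, demand (in seller-price terms) shifts: Qd = 258 − (P + 9).
New equilibrium: buyers pay $75, suppliers receive $66, Q = 183. (Wedge: Pb − Ps = 9.)
ΔCS is the trapezoid between Q = 183 and Q = 189 of height $6: ½ · (189 + 183) · 6 = $1116.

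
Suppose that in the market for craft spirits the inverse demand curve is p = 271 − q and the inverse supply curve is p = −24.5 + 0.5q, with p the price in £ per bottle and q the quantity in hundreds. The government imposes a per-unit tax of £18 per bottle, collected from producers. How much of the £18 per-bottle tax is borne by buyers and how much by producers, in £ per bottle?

Inverting to q(p) form: qd = 271 − p; qs = 2p + 49.
Before the tax: set 271 − p = 2p + 49 → p* = £74, q* = 197.
With the tax collected from producers, supply shifts: qs = 2(p − 18) + 49.
New equilibrium: buyers pay £86, producers receive £68, q = 185. (Wedge: pb − ps = 18.)
Burden on buyers: £12; on producers: £6. (They sum to £18.)

Buyers bear £12 per bottle; producers bear £6 per bottle.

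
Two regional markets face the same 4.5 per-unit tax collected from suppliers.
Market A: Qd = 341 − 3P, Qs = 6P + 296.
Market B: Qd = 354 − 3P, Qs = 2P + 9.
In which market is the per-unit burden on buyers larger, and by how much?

Market A, by 1.2.

Market A: pre-tax P* = 5, Q* = 326; post-tax Q = 317; per-unit burden on buyers = 3.
Market B: pre-tax P* = 69, Q* = 147; post-tax Q = 141.6; per-unit burden on buyers = 1.8.
Difference: 3 vs 1.8 → market A is larger by 1.2.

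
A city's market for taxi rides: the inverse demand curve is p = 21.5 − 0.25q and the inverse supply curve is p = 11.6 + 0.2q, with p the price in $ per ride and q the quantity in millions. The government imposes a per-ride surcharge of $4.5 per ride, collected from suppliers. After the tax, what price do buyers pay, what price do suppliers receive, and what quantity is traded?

Rewrite in direct form: qd = 86 − 4p and qs = 5p − 58.
Before the tax: set 86 − 4p = 5p − 58 → p* = $16, q* = 22.
With the tax collected from suppliers, supply shifts: qs = 5(p − 4.5) − 58.
New equilibrium: buyers pay $18.5, suppliers receive $14, q = 12. (Wedge: pb − ps = 4.5.)
The less price-elastic side of the market bears the larger share of a per-unit tax.

Buyers pay $18.5; suppliers receive $14; quantity = 12.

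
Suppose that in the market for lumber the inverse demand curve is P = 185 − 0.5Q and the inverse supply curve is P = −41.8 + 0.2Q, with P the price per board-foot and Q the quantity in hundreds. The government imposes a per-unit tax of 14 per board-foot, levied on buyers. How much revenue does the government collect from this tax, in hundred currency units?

Tax revenue = 4256 hundred.

Inverting to Q(P) form: Qd = 370 − 2P; Qs = 5P + 209.
Before the tax: set 370 − 2P = 5P + 209 → P* = 23, Q* = 324.
With the tax collected from buyers, demand (in seller-price terms) shifts: Qd = 370 − 2(P + 14).
Solving gives Q = 304 with buyers paying 33 and suppliers receiving 19 (the 14 wedge).
Revenue = t · Q = 14 · 304 = 4256.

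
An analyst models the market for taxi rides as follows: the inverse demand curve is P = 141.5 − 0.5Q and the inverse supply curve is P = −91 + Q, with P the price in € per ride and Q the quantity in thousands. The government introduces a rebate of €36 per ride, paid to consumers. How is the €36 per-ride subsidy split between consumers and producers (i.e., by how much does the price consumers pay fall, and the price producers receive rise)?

Inverting to Q(P) form: Qd = 283 − 2P; Qs = P + 91.
Before the subsidy: set 283 − 2P = P + 91 → P* = €64, Q* = 155.
With a per-unit subsidy paid to consumers, each effectively pays P − 36, so demand becomes Qd = 283 − 2(P − 36).
New equilibrium: consumers pay €52, producers receive €88, Q = 179. (Wedge: Pb − Ps = −36.)
Gain to consumers: €12; to producers: €24. (They sum to €36.)

Consumers gain €12 per ride; producers gain €24 per ride.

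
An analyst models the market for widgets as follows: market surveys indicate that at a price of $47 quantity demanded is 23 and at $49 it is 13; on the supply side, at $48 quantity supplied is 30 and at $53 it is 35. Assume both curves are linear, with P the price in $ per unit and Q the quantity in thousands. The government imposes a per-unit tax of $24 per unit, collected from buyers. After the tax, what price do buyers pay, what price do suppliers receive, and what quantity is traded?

Demand slope: (13 − 23)/(49 − 47) = -5, so Qd = 258 − 5P.
Supply slope: (35 − 30)/(53 − 48) = 1, so Qs = P − 18.
Without the tax, 258 − 5P = P − 18 gives 6P = 276, so P* = $46 and Q* = 28.
With the tax collected from buyers, demand (in seller-price terms) shifts: Qd = 258 − 5(P + 24).
New equilibrium: buyers pay $50, suppliers receive $26, Q = 8. (Wedge: Pb − Ps = 24.)
The less price-elastic side of the market bears the larger share of a per-unit tax.

Buyers pay $50; suppliers receive $26; quantity = 8.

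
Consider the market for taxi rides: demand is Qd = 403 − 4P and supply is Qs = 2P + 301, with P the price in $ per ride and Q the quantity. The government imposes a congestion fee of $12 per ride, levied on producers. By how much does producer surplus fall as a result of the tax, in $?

Before the tax: set 403 − 4P = 2P + 301 → P* = $17, Q* = 335.
With the tax collected from producers, supply shifts: Qs = 2(P − 12) + 301.
Solving gives Q = 319 with buyers paying $21 and producers receiving $9 (the $12 wedge).
ΔPS is the trapezoid between Q = 319 and Q = 335 of height $8: ½ · (335 + 319) · 8 = $2616.

Producer surplus falls by $2616.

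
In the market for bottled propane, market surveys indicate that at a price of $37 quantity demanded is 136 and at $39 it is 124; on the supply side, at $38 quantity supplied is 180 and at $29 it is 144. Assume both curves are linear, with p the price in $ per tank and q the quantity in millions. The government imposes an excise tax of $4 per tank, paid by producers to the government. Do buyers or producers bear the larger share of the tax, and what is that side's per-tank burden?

Producers bear the larger share: $2.4 per tank.

Demand slope: (124 − 136)/(39 − 37) = -6, so qd = 358 − 6p.
Supply slope: (144 − 180)/(29 − 38) = 4, so qs = 4p + 28.
Without the tax, 358 − 6p = 4p + 28 gives 10p = 330, so p* = $33 and q* = 160.
With the tax collected from producers, supply shifts: qs = 4(p − 4) + 28.
New equilibrium: buyers pay $34.6, producers receive $30.6, q = 150.4. (Wedge: pb − ps = 4.)
Per-tank burden: buyers $1.6, producers $2.4.
Producers take the larger share because supply is less price-elastic here (demand slope 6 vs supply slope 4).
The less price-elastic side of the market bears the larger share of a per-unit tax.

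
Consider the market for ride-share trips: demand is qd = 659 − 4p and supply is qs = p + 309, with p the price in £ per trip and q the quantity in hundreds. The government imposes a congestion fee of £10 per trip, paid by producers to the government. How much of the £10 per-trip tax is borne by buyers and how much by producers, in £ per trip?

Buyers bear £2 per trip; producers bear £8 per trip.

Before the tax: set 659 − 4p = p + 309 → p* = £70, q* = 379.
With the tax collected from producers, supply shifts: qs = (p − 10) + 309.
New equilibrium: buyers pay £72, producers receive £62, q = 371. (Wedge: pb − ps = 10.)
Burden on buyers: £2; on producers: £8. (They sum to £10.)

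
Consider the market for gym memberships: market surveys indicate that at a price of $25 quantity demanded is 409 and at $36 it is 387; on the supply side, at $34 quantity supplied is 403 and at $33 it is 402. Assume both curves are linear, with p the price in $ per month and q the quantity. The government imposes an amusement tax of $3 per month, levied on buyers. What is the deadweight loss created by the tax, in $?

Deadweight loss = $3.

Demand slope: (387 − 409)/(36 − 25) = -2, so qd = 459 − 2p.
Supply slope: (402 − 403)/(33 − 34) = 1, so qs = p + 369.
Before the tax: set 459 − 2p = p + 369 → p* = $30, q* = 399.
With the tax collected from buyers, demand (in seller-price terms) shifts: qd = 459 − 2(p + 3).
New equilibrium: buyers pay $31, suppliers receive $28, q = 397. (Wedge: pb − ps = 3.)
Quantity falls by |ΔQ| = |399 − 397| = 2.
DWL = ½ · t · |ΔQ| = ½ · 3 · 2 = $3.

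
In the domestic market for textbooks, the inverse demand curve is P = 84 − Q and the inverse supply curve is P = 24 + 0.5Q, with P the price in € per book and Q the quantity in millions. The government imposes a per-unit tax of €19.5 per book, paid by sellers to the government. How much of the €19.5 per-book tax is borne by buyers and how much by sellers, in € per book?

Buyers bear €13 per book; sellers bear €6.5 per book.

Inverting to Q(P) form: Qd = 84 − P; Qs = 2P − 48.
Without the tax, 84 − P = 2P − 48 gives 3P = 132, so P* = €44 and Q* = 40.
With the tax collected from sellers, supply shifts: Qs = 2(P − 19.5) − 48.
Solving gives Q = 27 with buyers paying €57 and sellers receiving €37.5 (the €19.5 wedge).
Burden on buyers: €13; on sellers: €6.5. (They sum to €19.5.)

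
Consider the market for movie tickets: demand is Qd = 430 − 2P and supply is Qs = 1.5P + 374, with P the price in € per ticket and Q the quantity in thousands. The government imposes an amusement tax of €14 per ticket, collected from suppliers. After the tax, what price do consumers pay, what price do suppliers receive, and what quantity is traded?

Before the tax: set 430 − 2P = 1.5P + 374 → P* = €16, Q* = 398.
With the tax collected from suppliers, supply shifts: Qs = 1.5(P − 14) + 374.
Solving gives Q = 386 with consumers paying €22 and suppliers receiving €8 (the €14 wedge).
The less price-elastic side of the market bears the larger share of a per-unit tax.

Consumers pay €22; suppliers receive €8; quantity = 386.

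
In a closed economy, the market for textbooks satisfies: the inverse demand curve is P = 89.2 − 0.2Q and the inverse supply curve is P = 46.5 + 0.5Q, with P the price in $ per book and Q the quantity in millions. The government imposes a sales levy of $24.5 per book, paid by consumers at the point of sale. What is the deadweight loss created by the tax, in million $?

Rewrite in direct form: Qd = 446 − 5P and Qs = 2P − 93.
Without the tax, 446 − 5P = 2P − 93 gives 7P = 539, so P* = $77 and Q* = 61.
With the tax collected from consumers, demand (in seller-price terms) shifts: Qd = 446 − 5(P + 24.5).
New equilibrium: consumers pay $84, producers receive $59.5, Q = 26. (Wedge: Pb − Ps = 24.5.)
Quantity falls by |ΔQ| = |61 − 26| = 35.
DWL = ½ · t · |ΔQ| = ½ · 24.5 · 35 = $428.75.

Deadweight loss = $428.75 million.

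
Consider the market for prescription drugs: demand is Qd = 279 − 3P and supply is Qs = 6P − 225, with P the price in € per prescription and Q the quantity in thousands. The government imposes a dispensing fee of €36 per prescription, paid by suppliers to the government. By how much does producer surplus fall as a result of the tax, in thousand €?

Without the tax, 279 − 3P = 6P − 225 gives 9P = 504, so P* = €56 and Q* = 111.
With the tax collected from suppliers, supply shifts: Qs = 6(P − 36) − 225.
New equilibrium: buyers pay €80, suppliers receive €44, Q = 39. (Wedge: Pb − Ps = 36.)
ΔPS is the trapezoid between Q = 39 and Q = 111 of height €12: ½ · (111 + 39) · 12 = €900.

Producer surplus falls by €900 thousand.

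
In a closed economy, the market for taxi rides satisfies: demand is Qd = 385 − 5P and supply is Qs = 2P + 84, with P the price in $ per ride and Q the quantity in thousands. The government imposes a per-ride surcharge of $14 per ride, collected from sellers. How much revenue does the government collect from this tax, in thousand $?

Tax revenue = $2100 thousand.

Without the tax, 385 − 5P = 2P + 84 gives 7P = 301, so P* = $43 and Q* = 170.
With the tax collected from sellers, supply shifts: Qs = 2(P − 14) + 84.
Solving gives Q = 150 with buyers paying $47 and sellers receiving $33 (the $14 wedge).
Revenue = t · Q = 14 · 150 = $2100.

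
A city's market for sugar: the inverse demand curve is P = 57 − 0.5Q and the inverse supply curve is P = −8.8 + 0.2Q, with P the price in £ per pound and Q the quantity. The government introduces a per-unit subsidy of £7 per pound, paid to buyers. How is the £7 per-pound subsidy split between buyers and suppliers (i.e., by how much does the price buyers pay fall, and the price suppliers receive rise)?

Buyers gain £5 per pound; suppliers gain £2 per pound.

Inverting to Q(P) form: Qd = 114 − 2P; Qs = 5P + 44.
Without the subsidy, 114 − 2P = 5P + 44 gives 7P = 70, so P* = £10 and Q* = 94.
With a per-unit subsidy paid to buyers, each effectively pays P − 7, so demand becomes Qd = 114 − 2(P − 7).
Solving gives Q = 104 with buyers paying £5 and suppliers receiving £12 (the £7 wedge).
Gain to buyers: £5; to suppliers: £2. (They sum to £7.)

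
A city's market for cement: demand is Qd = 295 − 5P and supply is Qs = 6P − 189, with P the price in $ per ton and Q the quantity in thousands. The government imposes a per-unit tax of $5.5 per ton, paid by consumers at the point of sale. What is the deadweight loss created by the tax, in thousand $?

Deadweight loss = $41.25 thousand.

Without the tax, 295 − 5P = 6P − 189 gives 11P = 484, so P* = $44 and Q* = 75.
With the tax collected from consumers, demand (in seller-price terms) shifts: Qd = 295 − 5(P + 5.5).
Solving gives Q = 60 with consumers paying $47 and sellers receiving $41.5 (the $5.5 wedge).
Quantity falls by |ΔQ| = |75 − 60| = 15.
DWL = ½ · t · |ΔQ| = ½ · 5.5 · 15 = $41.25.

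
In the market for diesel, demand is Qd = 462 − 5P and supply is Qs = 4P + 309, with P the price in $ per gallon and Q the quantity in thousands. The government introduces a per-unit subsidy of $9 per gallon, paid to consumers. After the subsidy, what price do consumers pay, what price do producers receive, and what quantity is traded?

Consumers pay $13; producers receive $22; quantity = 397.

Before the subsidy: set 462 − 5P = 4P + 309 → P* = $17, Q* = 377.
With a per-unit subsidy paid to consumers, each effectively pays P − 9, so demand becomes Qd = 462 − 5(P − 9).
Solving gives Q = 397 with consumers paying $13 and producers receiving $22 (the $9 wedge).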